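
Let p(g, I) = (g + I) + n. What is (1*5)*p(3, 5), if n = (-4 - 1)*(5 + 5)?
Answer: -210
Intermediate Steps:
n = -50 (n = -5*10 = -50)
p(g, I) = -50 + I + g (p(g, I) = (g + I) - 50 = (I + g) - 50 = -50 + I + g)
(1*5)*p(3, 5) = (1*5)*(-50 + 5 + 3) = 5*(-42) = -210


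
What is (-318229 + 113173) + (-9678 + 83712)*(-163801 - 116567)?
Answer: -20756969568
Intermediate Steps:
(-318229 + 113173) + (-9678 + 83712)*(-163801 - 116567) = -205056 + 74034*(-280368) = -205056 - 20756764512 = -20756969568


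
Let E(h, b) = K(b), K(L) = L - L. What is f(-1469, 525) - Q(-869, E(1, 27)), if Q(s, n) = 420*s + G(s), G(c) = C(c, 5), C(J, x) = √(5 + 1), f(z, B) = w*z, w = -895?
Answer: 1679735 - √6 ≈ 1.6797e+6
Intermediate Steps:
K(L) = 0
f(z, B) = -895*z
C(J, x) = √6
G(c) = √6
E(h, b) = 0
Q(s, n) = √6 + 420*s (Q(s, n) = 420*s + √6 = √6 + 420*s)
f(-1469, 525) - Q(-869, E(1, 27)) = -895*(-1469) - (√6 + 420*(-869)) = 1314755 - (√6 - 364980) = 1314755 - (-364980 + √6) = 1314755 + (364980 - √6) = 1679735 - √6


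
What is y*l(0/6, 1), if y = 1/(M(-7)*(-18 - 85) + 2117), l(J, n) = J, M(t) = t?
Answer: 0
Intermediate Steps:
y = 1/2838 (y = 1/(-7*(-18 - 85) + 2117) = 1/(-7*(-103) + 2117) = 1/(721 + 2117) = 1/2838 ≈ 0.00035236)
y*l(0/6, 1) = (0/6)/2838 = (0*(1/6))/2838 = (1/2838)*0 = 0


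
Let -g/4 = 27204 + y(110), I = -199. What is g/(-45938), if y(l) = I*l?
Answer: 10628/22969 ≈ 0.46271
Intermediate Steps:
y(l) = -199*l
g = -21256 (g = -4*(27204 - 199*110) = -4*(27204 - 21890) = -4*5314 = -21256)
g/(-45938) = -21256/(-45938) = -21256*(-1/45938) = 10628/22969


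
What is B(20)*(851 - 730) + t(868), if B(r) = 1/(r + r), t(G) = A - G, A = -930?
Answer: -71799/40 ≈ -1795.0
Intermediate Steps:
t(G) = -930 - G
B(r) = 1/(2*r)
B(20)*(851 - 730) + t(868) = ((1/2)/20)*(851 - 730) + (-930 - 1*868) = ((1/2)*(1/20))*121 + (-930 - 868) = (1/40)*121 - 1798 = 121/40 - 1798 = -71799/40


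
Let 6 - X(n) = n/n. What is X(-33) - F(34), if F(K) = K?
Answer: -29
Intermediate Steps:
X(n) = 5 (X(n) = 6 - n/n = 6 - 1*1 = 6 - 1 = 5)
X(-33) - F(34) = 5 - 1*34 = 5 - 34 = -29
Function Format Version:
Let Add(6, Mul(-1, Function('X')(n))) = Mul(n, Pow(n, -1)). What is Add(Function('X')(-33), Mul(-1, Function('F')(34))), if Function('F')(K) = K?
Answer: -29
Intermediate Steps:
Function('X')(n) = 5 (Function('X')(n) = Add(6, Mul(-1, Mul(n, Pow(n, -1)))) = Add(6, Mul(-1, 1)) = Add(6, -1) = 5)
Add(Function('X')(-33), Mul(-1, Function('F')(34))) = Add(5, Mul(-1, 34)) = Add(5, -34) = -29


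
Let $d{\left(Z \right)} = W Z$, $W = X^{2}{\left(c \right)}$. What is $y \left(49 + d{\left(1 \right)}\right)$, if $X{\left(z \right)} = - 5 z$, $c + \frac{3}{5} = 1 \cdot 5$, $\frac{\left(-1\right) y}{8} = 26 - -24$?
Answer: $-213200$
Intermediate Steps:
$y = -400$ ($y = - 8 \left(26 - -24\right) = - 8 \left(26 + 24\right) = \left(-8\right) 50 = -400$)
$c = \frac{22}{5}$ ($c = - \frac{3}{5} + 1 \cdot 5 = - \frac{3}{5} + 5 = \frac{22}{5} \approx 4.4$)
$W = 484$ ($W = \left(\left(-5\right) \frac{22}{5}\right)^{2} = \left(-22\right)^{2} = 484$)
$d{\left(Z \right)} = 484 Z$
$y \left(49 + d{\left(1 \right)}\right) = - 400 \left(49 + 484 \cdot 1\right) = - 400 \left(49 + 484\right) = \left(-400\right) 533 = -213200$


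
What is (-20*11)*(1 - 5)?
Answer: 880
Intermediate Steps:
(-20*11)*(1 - 5) = -220*(-4) = 880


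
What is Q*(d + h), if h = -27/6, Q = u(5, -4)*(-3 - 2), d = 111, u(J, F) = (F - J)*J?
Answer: 47925/2 ≈ 23963.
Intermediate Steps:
u(J, F) = J*(F - J)
Q = 225 (Q = (5*(-4 - 1*5))*(-3 - 2) = (5*(-4 - 5))*(-5) = (5*(-9))*(-5) = -45*(-5) = 225)
h = -9/2 (h = -27*⅙ = -9/2 ≈ -4.5000)
Q*(d + h) = 225*(111 - 9/2) = 225*(213/2) = 47925/2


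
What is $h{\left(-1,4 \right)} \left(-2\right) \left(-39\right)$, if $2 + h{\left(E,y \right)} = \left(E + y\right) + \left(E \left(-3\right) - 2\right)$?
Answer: $156$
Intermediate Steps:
$h{\left(E,y \right)} = -4 + y - 2 E$ ($h{\left(E,y \right)} = -2 + \left(\left(E + y\right) + \left(E \left(-3\right) - 2\right)\right) = -2 - \left(2 - y + 2 E\right) = -4 + y - 2 E$)
$h{\left(-1,4 \right)} \left(-2\right) \left(-39\right) = \left(-4 + 4 - -2\right) \left(-2\right) \left(-39\right) = \left(-4 + 4 + 2\right) \left(-2\right) \left(-39\right) = 2 \left(-2\right) \left(-39\right) = \left(-4\right) \left(-39\right) = 156$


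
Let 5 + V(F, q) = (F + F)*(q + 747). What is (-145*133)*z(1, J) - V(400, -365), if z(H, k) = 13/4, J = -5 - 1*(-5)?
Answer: -1473085/4 ≈ -3.6827e+5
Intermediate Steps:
J = 0 (J = -5 + 5 = 0)
z(H, k) = 13/4 (z(H, k) = 13*(¼) = 13/4)
V(F, q) = -5 + 2*F*(747 + q) (V(F, q) = -5 + (F + F)*(q + 747) = -5 + (2*F)*(747 + q) = -5 + 2*F*(747 + q))
(-145*133)*z(1, J) - V(400, -365) = -145*133*(13/4) - (-5 + 1494*400 + 2*400*(-365)) = -19285*13/4 - (-5 + 597600 - 292000) = -250705/4 - 1*305595 = -250705/4 - 305595 = -1473085/4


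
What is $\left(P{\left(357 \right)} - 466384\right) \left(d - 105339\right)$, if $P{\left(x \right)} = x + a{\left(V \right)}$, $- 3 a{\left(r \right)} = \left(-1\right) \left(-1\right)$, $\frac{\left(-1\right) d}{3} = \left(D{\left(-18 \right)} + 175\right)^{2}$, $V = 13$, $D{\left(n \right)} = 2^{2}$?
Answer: $93886798628$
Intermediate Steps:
$D{\left(n \right)} = 4$
$d = -96123$ ($d = - 3 \left(4 + 175\right)^{2} = - 3 \cdot 179^{2} = \left(-3\right) 32041 = -96123$)
$a{\left(r \right)} = - \frac{1}{3}$ ($a{\left(r \right)} = - \frac{\left(-1\right) \left(-1\right)}{3} = \left(- \frac{1}{3}\right) 1 = - \frac{1}{3}$)
$P{\left(x \right)} = - \frac{1}{3} + x$ ($P{\left(x \right)} = x - \frac{1}{3} = - \frac{1}{3} + x$)
$\left(P{\left(357 \right)} - 466384\right) \left(d - 105339\right) = \left(\left(- \frac{1}{3} + 357\right) - 466384\right) \left(-96123 - 105339\right) = \left(\frac{1070}{3} - 466384\right) \left(-201462\right) = \left(- \frac{1398082}{3}\right) \left(-201462\right) = 93886798628$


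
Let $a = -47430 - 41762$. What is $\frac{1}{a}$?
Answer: $- \frac{1}{89192} \approx -1.1212 \cdot 10^{-5}$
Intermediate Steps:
$a = -89192$ ($a = -47430 - 41762 = -89192$)
$\frac{1}{a} = \frac{1}{-89192} = - \frac{1}{89192}$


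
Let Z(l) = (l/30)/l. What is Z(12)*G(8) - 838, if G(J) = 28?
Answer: -12556/15 ≈ -837.07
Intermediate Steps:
Z(l) = 1/30 (Z(l) = (l*(1/30))/l = (l/30)/l = 1/30)
Z(12)*G(8) - 838 = (1/30)*28 - 838 = 14/15 - 838 = -12556/15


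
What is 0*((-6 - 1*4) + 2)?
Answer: 0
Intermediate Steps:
0*((-6 - 1*4) + 2) = 0*((-6 - 4) + 2) = 0*(-10 + 2) = 0*(-8) = 0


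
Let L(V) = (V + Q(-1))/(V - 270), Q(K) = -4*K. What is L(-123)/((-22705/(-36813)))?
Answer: 1460249/2974355 ≈ 0.49095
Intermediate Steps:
L(V) = (4 + V)/(-270 + V) (L(V) = (V - 4*(-1))/(V - 270) = (V + 4)/(-270 + V) = (4 + V)/(-270 + V))
L(-123)/((-22705/(-36813))) = ((4 - 123)/(-270 - 123))/((-22705/(-36813))) = (-119/(-393))/((-22705*(-1/36813))) = (-1/393*(-119))/(22705/36813) = (119/393)*(36813/22705) = 1460249/2974355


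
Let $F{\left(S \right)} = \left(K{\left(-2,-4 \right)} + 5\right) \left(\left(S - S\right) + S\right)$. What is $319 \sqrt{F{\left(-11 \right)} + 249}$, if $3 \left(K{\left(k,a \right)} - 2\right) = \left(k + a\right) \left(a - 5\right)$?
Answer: $319 i \sqrt{26} \approx 1626.6 i$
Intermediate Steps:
$K{\left(k,a \right)} = 2 + \frac{\left(-5 + a\right) \left(a + k\right)}{3}$ ($K{\left(k,a \right)} = 2 + \frac{\left(k + a\right) \left(a - 5\right)}{3} = 2 + \frac{\left(a + k\right) \left(-5 + a\right)}{3} = 2 + \frac{\left(-5 + a\right) \left(a + k\right)}{3}$)
$F{\left(S \right)} = 25 S$ ($F{\left(S \right)} = \left(\left(2 - - \frac{20}{3} - - \frac{10}{3} + \frac{\left(-4\right)^{2}}{3} + \frac{1}{3} \left(-4\right) \left(-2\right)\right) + 5\right) \left(\left(S - S\right) + S\right) = \left(\left(2 + \frac{20}{3} + \frac{10}{3} + \frac{1}{3} \cdot 16 + \frac{8}{3}\right) + 5\right) \left(0 + S\right) = \left(\left(2 + \frac{20}{3} + \frac{10}{3} + \frac{16}{3} + \frac{8}{3}\right) + 5\right) S = \left(20 + 5\right) S = 25 S$)
$319 \sqrt{F{\left(-11 \right)} + 249} = 319 \sqrt{25 \left(-11\right) + 249} = 319 \sqrt{-275 + 249} = 319 \sqrt{-26} = 319 i \sqrt{26}$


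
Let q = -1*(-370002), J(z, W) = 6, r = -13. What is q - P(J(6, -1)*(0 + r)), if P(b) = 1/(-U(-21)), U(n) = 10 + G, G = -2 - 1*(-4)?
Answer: 4440025/12 ≈ 3.7000e+5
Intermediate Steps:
G = 2 (G = -2 + 4 = 2)
U(n) = 12 (U(n) = 10 + 2 = 12)
q = 370002
P(b) = -1/12 (P(b) = 1/(-1*12) = 1/(-12) = -1/12)
q - P(J(6, -1)*(0 + r)) = 370002 - 1*(-1/12) = 370002 + 1/12 = 4440025/12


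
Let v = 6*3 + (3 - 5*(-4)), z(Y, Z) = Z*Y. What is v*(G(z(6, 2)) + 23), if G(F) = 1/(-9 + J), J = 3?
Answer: 5617/6 ≈ 936.17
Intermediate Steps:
z(Y, Z) = Y*Z
G(F) = -1/6 (G(F) = 1/(-9 + 3) = 1/(-6) = -1/6)
v = 41 (v = 18 + (3 + 20) = 18 + 23 = 41)
v*(G(z(6, 2)) + 23) = 41*(-1/6 + 23) = 41*(137/6) = 5617/6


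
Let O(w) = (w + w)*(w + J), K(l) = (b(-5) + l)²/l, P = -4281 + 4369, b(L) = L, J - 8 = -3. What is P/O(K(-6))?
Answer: 144/1001 ≈ 0.14386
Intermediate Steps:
J = 5 (J = 8 - 3 = 5)
P = 88
K(l) = (-5 + l)²/l
O(w) = 2*w*(5 + w) (O(w) = (w + w)*(w + 5) = (2*w)*(5 + w) = 2*w*(5 + w))
P/O(K(-6)) = 88/((2*((-5 - 6)²/(-6))*(5 + (-5 - 6)²/(-6)))) = 88/((2*(-⅙*(-11)²)*(5 - ⅙*(-11)²))) = 88/((2*(-⅙*121)*(5 - ⅙*121))) = 88/((2*(-121/6)*(5 - 121/6))) = 88/((2*(-121/6)*(-91/6))) = 88/(11011/18) = 88*(18/11011) = 144/1001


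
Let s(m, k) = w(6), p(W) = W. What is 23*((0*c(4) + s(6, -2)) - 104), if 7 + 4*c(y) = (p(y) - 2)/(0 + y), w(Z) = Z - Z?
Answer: -2392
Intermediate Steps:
w(Z) = 0
s(m, k) = 0
c(y) = -7/4 + (-2 + y)/(4*y) (c(y) = -7/4 + ((y - 2)/(0 + y))/4 = -7/4 + ((-2 + y)/y)/4 = -7/4 + (-2 + y)/(4*y))
23*((0*c(4) + s(6, -2)) - 104) = 23*((0*((1/2)*(-1 - 3*4)/4) + 0) - 104) = 23*((0*((1/2)*(1/4)*(-1 - 12)) + 0) - 104) = 23*((0*((1/2)*(1/4)*(-13)) + 0) - 104) = 23*((0*(-13/8) + 0) - 104) = 23*((0 + 0) - 104) = 23*(0 - 104) = 23*(-104) = -2392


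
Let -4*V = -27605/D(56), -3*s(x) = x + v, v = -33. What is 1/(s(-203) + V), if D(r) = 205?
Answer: 492/55267 ≈ 0.0089022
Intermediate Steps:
s(x) = 11 - x/3 (s(x) = -(x - 33)/3 = -(-33 + x)/3 = 11 - x/3)
V = 5521/164 (V = -(-27605)/(4*205) = -¼*(-5521/41) = 5521/164 ≈ 33.665)
1/(s(-203) + V) = 1/((11 - ⅓*(-203)) + 5521/164) = 1/((11 + 203/3) + 5521/164) = 1/(236/3 + 5521/164) = 1/(55267/492) = 492/55267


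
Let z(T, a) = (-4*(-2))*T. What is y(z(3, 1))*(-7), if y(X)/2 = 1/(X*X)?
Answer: -7/288 ≈ -0.024306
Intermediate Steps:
z(T, a) = 8*T
y(X) = 2/X² (y(X) = 2*(1/(X*X)) = 2/X²)
y(z(3, 1))*(-7) = (2/(8*3)²)*(-7) = (2/24²)*(-7) = (2*(1/576))*(-7) = (1/288)*(-7) = -7/288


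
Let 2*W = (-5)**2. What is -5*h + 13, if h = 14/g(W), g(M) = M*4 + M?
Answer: 297/25 ≈ 11.880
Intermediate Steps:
W = 25/2 (W = (1/2)*(-5)**2 = (1/2)*25 = 25/2 ≈ 12.500)
g(M) = 5*M (g(M) = 4*M + M = 5*M)
h = 28/125 (h = 14/((5*(25/2))) = 14/(125/2) = 14*(2/125) = 28/125 ≈ 0.22400)
-5*h + 13 = -5*28/125 + 13 = -28/25 + 13 = 297/25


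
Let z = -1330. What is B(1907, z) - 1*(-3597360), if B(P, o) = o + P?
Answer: 3597937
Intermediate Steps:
B(P, o) = P + o
B(1907, z) - 1*(-3597360) = (1907 - 1330) - 1*(-3597360) = 577 + 3597360 = 3597937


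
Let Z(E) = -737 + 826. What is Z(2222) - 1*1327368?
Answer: -1327279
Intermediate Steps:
Z(E) = 89
Z(2222) - 1*1327368 = 89 - 1*1327368 = 89 - 1327368 = -1327279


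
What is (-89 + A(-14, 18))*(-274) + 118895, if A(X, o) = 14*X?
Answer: 196985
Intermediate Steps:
(-89 + A(-14, 18))*(-274) + 118895 = (-89 + 14*(-14))*(-274) + 118895 = (-89 - 196)*(-274) + 118895 = -285*(-274) + 118895 = 78090 + 118895 = 196985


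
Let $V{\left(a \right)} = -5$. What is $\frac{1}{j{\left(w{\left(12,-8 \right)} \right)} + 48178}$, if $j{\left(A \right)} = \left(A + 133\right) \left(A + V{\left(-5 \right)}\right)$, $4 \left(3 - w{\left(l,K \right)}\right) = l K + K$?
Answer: $\frac{1}{52066} \approx 1.9206 \cdot 10^{-5}$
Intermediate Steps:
$w{\left(l,K \right)} = 3 - \frac{K}{4} - \frac{K l}{4}$ ($w{\left(l,K \right)} = 3 - \frac{l K + K}{4} = 3 - \frac{K l + K}{4} = 3 - \frac{K + K l}{4} = 3 - \left(\frac{K}{4} + \frac{K l}{4}\right) = 3 - \frac{K}{4} - \frac{K l}{4}$)
$j{\left(A \right)} = \left(-5 + A\right) \left(133 + A\right)$ ($j{\left(A \right)} = \left(A + 133\right) \left(A - 5\right) = \left(133 + A\right) \left(-5 + A\right) = \left(-5 + A\right) \left(133 + A\right)$)
$\frac{1}{j{\left(w{\left(12,-8 \right)} \right)} + 48178} = \frac{1}{\left(-665 + \left(3 - -2 - \left(-2\right) 12\right)^{2} + 128 \left(3 - -2 - \left(-2\right) 12\right)\right) + 48178} = \frac{1}{\left(-665 + \left(3 + 2 + 24\right)^{2} + 128 \left(3 + 2 + 24\right)\right) + 48178} = \frac{1}{\left(-665 + 29^{2} + 128 \cdot 29\right) + 48178} = \frac{1}{\left(-665 + 841 + 3712\right) + 48178} = \frac{1}{3888 + 48178} = \frac{1}{52066}$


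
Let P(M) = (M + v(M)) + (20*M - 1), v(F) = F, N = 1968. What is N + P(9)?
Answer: 2165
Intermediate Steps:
P(M) = -1 + 22*M (P(M) = (M + M) + (20*M - 1) = 2*M + (-1 + 20*M) = -1 + 22*M)
N + P(9) = 1968 + (-1 + 22*9) = 1968 + (-1 + 198) = 1968 + 197 = 2165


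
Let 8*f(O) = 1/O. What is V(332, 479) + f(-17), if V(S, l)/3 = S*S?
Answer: 44971391/136 ≈ 3.3067e+5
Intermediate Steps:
V(S, l) = 3*S² (V(S, l) = 3*(S*S) = 3*S²)
f(O) = 1/(8*O)
V(332, 479) + f(-17) = 3*332² + (⅛)/(-17) = 3*110224 + (⅛)*(-1/17) = 330672 - 1/136 = 44971391/136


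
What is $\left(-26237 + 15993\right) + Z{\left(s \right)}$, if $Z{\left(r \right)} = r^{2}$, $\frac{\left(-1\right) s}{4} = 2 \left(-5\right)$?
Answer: $-8644$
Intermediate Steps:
$s = 40$ ($s = - 4 \cdot 2 \left(-5\right) = \left(-4\right) \left(-10\right) = 40$)
$\left(-26237 + 15993\right) + Z{\left(s \right)} = \left(-26237 + 15993\right) + 40^{2} = -10244 + 1600 = -8644$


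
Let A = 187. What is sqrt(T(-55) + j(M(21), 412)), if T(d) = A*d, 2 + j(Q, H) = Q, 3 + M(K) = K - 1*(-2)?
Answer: I*sqrt(10267) ≈ 101.33*I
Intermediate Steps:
M(K) = -1 + K (M(K) = -3 + (K - 1*(-2)) = -3 + (K + 2) = -3 + (2 + K) = -1 + K)
j(Q, H) = -2 + Q
T(d) = 187*d
sqrt(T(-55) + j(M(21), 412)) = sqrt(187*(-55) + (-2 + (-1 + 21))) = sqrt(-10285 + (-2 + 20)) = sqrt(-10285 + 18) = sqrt(-10267) = I*sqrt(10267)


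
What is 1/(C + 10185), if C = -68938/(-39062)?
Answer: 19531/198957704 ≈ 9.8167e-5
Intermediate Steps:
C = 34469/19531 (C = -68938*(-1/39062) = 34469/19531 ≈ 1.7648)
1/(C + 10185) = 1/(34469/19531 + 10185) = 1/(198957704/19531) = 19531/198957704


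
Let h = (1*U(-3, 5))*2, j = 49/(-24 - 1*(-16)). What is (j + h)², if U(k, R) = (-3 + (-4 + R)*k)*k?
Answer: 57121/64 ≈ 892.52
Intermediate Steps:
j = -49/8 (j = 49/(-24 + 16) = 49/(-8) = 49*(-⅛) = -49/8 ≈ -6.1250)
U(k, R) = k*(-3 + k*(-4 + R)) (U(k, R) = (-3 + k*(-4 + R))*k = k*(-3 + k*(-4 + R)))
h = 36 (h = (1*(-3*(-3 - 4*(-3) + 5*(-3))))*2 = (1*(-3*(-3 + 12 - 15)))*2 = (1*(-3*(-6)))*2 = (1*18)*2 = 18*2 = 36)
(j + h)² = (-49/8 + 36)² = (239/8)² = 57121/64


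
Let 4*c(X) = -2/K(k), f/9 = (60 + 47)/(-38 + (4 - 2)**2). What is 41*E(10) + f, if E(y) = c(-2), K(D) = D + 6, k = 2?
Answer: -8401/272 ≈ -30.886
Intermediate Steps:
K(D) = 6 + D
f = -963/34 (f = 9*((60 + 47)/(-38 + (4 - 2)**2)) = 9*(107/(-38 + 2**2)) = 9*(107/(-38 + 4)) = 9*(107/(-34)) = 9*(107*(-1/34)) = 9*(-107/34) = -963/34 ≈ -28.324)
c(X) = -1/16 (c(X) = (-2/(6 + 2))/4 = (-2/8)/4 = (-2*1/8)/4 = (1/4)*(-1/4) = -1/16)
E(y) = -1/16
41*E(10) + f = 41*(-1/16) - 963/34 = -41/16 - 963/34 = -8401/272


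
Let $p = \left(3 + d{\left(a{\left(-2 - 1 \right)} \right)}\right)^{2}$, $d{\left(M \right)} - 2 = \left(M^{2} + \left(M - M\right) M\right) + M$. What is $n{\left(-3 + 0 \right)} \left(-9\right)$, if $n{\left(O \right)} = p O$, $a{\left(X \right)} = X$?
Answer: $3267$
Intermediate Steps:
$d{\left(M \right)} = 2 + M + M^{2}$ ($d{\left(M \right)} = 2 + \left(\left(M^{2} + \left(M - M\right) M\right) + M\right) = 2 + \left(\left(M^{2} + 0 M\right) + M\right) = 2 + \left(\left(M^{2} + 0\right) + M\right) = 2 + \left(M^{2} + M\right) = 2 + \left(M + M^{2}\right) = 2 + M + M^{2}$)
$p = 121$ ($p = \left(3 + \left(2 - 3 + \left(-2 - 1\right)^{2}\right)\right)^{2} = \left(3 + \left(2 - 3 + \left(-3\right)^{2}\right)\right)^{2} = \left(3 + \left(2 - 3 + 9\right)\right)^{2} = \left(3 + 8\right)^{2} = 11^{2} = 121$)
$n{\left(O \right)} = 121 O$
$n{\left(-3 + 0 \right)} \left(-9\right) = 121 \left(-3 + 0\right) \left(-9\right) = 121 \left(-3\right) \left(-9\right) = \left(-363\right) \left(-9\right) = 3267$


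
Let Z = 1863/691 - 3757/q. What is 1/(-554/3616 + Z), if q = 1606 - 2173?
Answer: 708368976/6495025895 ≈ 0.10906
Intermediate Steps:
q = -567
Z = 3652408/391797 (Z = 1863/691 - 3757/(-567) = 1863*(1/691) - 3757*(-1/567) = 1863/691 + 3757/567 = 3652408/391797 ≈ 9.3222)
1/(-554/3616 + Z) = 1/(-554/3616 + 3652408/391797) = 1/(-554*1/3616 + 3652408/391797) = 1/(-277/1808 + 3652408/391797) = 1/(6495025895/708368976) = 708368976/6495025895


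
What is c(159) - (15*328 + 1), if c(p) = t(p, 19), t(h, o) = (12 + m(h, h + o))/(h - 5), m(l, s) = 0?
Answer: -378911/77 ≈ -4920.9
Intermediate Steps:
t(h, o) = 12/(-5 + h) (t(h, o) = (12 + 0)/(h - 5) = 12/(-5 + h))
c(p) = 12/(-5 + p)
c(159) - (15*328 + 1) = 12/(-5 + 159) - (15*328 + 1) = 12/154 - (4920 + 1) = 12*(1/154) - 1*4921 = 6/77 - 4921 = -378911/77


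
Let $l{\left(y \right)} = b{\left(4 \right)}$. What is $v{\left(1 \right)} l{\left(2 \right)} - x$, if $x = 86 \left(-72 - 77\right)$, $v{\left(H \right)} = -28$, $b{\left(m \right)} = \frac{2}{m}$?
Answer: $12800$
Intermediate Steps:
$l{\left(y \right)} = \frac{1}{2}$ ($l{\left(y \right)} = \frac{2}{4} = 2 \cdot \frac{1}{4} = \frac{1}{2}$)
$x = -12814$ ($x = 86 \left(-149\right) = -12814$)
$v{\left(1 \right)} l{\left(2 \right)} - x = \left(-28\right) \frac{1}{2} - -12814 = -14 + 12814 = 12800$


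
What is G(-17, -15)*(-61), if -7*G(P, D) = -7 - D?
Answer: 488/7 ≈ 69.714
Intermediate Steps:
G(P, D) = 1 + D/7 (G(P, D) = -(-7 - D)/7 = 1 + D/7)
G(-17, -15)*(-61) = (1 + (1/7)*(-15))*(-61) = (1 - 15/7)*(-61) = -8/7*(-61) = 488/7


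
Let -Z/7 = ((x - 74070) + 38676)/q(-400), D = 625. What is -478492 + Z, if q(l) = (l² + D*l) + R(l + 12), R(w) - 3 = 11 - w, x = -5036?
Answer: -21436104613/44799 ≈ -4.7850e+5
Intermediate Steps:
R(w) = 14 - w (R(w) = 3 + (11 - w) = 14 - w)
q(l) = 2 + l² + 624*l (q(l) = (l² + 625*l) + (14 - (l + 12)) = (l² + 625*l) + (14 - (12 + l)) = (l² + 625*l) + (14 + (-12 - l)) = (l² + 625*l) + (2 - l) = 2 + l² + 624*l)
Z = -141505/44799 (Z = -7*((-5036 - 74070) + 38676)/(2 + (-400)² + 624*(-400)) = -7*(-79106 + 38676)/(2 + 160000 - 249600) = -(-283010)/(-89598) = -(-283010)*(-1)/89598 = -7*20215/44799 = -141505/44799 ≈ -3.1587)
-478492 + Z = -478492 - 141505/44799 = -21436104613/44799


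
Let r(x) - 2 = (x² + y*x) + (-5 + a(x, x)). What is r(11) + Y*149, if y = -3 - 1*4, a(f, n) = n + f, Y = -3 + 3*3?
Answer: 957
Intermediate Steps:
Y = 6 (Y = -3 + 9 = 6)
a(f, n) = f + n
y = -7 (y = -3 - 4 = -7)
r(x) = -3 + x² - 5*x (r(x) = 2 + ((x² - 7*x) + (-5 + (x + x))) = 2 + ((x² - 7*x) + (-5 + 2*x)) = 2 + (-5 + x² - 5*x) = -3 + x² - 5*x)
r(11) + Y*149 = (-3 + 11² - 5*11) + 6*149 = (-3 + 121 - 55) + 894 = 63 + 894 = 957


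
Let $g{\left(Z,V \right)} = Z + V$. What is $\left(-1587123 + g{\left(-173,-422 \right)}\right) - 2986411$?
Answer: $-4574129$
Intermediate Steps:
$g{\left(Z,V \right)} = V + Z$
$\left(-1587123 + g{\left(-173,-422 \right)}\right) - 2986411 = \left(-1587123 - 595\right) - 2986411 = -1587718 - 2986411 = -4574129$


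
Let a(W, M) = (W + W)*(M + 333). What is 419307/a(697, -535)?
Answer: -10227/6868 ≈ -1.4891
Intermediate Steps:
a(W, M) = 2*W*(333 + M) (a(W, M) = (2*W)*(333 + M) = 2*W*(333 + M))
419307/a(697, -535) = 419307/((2*697*(333 - 535))) = 419307/((2*697*(-202))) = 419307/(-281588) = 419307*(-1/281588) = -10227/6868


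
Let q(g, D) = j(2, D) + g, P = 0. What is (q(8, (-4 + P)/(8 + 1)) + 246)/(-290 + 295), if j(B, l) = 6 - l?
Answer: 2344/45 ≈ 52.089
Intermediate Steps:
q(g, D) = 6 + g - D (q(g, D) = (6 - D) + g = 6 + g - D)
(q(8, (-4 + P)/(8 + 1)) + 246)/(-290 + 295) = ((6 + 8 - (-4 + 0)/(8 + 1)) + 246)/(-290 + 295) = ((6 + 8 - (-4)/9) + 246)/5 = ((6 + 8 - (-4)/9) + 246)*(⅕) = ((6 + 8 - 1*(-4/9)) + 246)*(⅕) = ((6 + 8 + 4/9) + 246)*(⅕) = (130/9 + 246)*(⅕) = (2344/9)*(⅕) = 2344/45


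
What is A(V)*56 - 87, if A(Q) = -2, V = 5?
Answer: -199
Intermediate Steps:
A(V)*56 - 87 = -2*56 - 87 = -112 - 87 = -199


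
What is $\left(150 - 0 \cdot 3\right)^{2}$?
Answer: $22500$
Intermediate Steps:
$\left(150 - 0 \cdot 3\right)^{2} = \left(150 - 0\right)^{2} = \left(150 + 0\right)^{2} = 150^{2} = 22500$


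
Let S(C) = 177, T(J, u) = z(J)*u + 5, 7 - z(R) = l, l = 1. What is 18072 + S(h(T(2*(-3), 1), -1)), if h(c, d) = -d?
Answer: 18249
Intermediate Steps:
z(R) = 6 (z(R) = 7 - 1*1 = 7 - 1 = 6)
T(J, u) = 5 + 6*u (T(J, u) = 6*u + 5 = 5 + 6*u)
18072 + S(h(T(2*(-3), 1), -1)) = 18072 + 177 = 18249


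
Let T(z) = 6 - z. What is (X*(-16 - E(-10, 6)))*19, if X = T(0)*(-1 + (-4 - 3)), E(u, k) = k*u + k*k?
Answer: -7296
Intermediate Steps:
E(u, k) = k**2 + k*u (E(u, k) = k*u + k**2 = k**2 + k*u)
X = -48 (X = (6 - 1*0)*(-1 + (-4 - 3)) = (6 + 0)*(-1 - 7) = 6*(-8) = -48)
(X*(-16 - E(-10, 6)))*19 = -48*(-16 - 6*(6 - 10))*19 = -48*(-16 - 6*(-4))*19 = -48*(-16 - 1*(-24))*19 = -48*(-16 + 24)*19 = -48*8*19 = -384*19 = -7296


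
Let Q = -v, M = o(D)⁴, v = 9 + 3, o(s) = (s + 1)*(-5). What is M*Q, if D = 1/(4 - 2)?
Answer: -151875/4 ≈ -37969.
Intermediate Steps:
D = ½ (D = 1/2 = ½ ≈ 0.50000)
o(s) = -5 - 5*s (o(s) = (1 + s)*(-5) = -5 - 5*s)
v = 12
M = 50625/16 (M = (-5 - 5*½)⁴ = (-5 - 5/2)⁴ = (-15/2)⁴ = 50625/16 ≈ 3164.1)
Q = -12 (Q = -1*12 = -12)
M*Q = (50625/16)*(-12) = -151875/4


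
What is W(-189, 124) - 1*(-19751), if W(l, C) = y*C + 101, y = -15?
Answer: 17992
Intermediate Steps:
W(l, C) = 101 - 15*C (W(l, C) = -15*C + 101 = 101 - 15*C)
W(-189, 124) - 1*(-19751) = (101 - 15*124) - 1*(-19751) = (101 - 1860) + 19751 = -1759 + 19751 = 17992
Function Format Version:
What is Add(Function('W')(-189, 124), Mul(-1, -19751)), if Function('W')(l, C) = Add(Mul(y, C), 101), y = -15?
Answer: 17992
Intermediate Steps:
Function('W')(l, C) = Add(101, Mul(-15, C)) (Function('W')(l, C) = Add(Mul(-15, C), 101) = Add(101, Mul(-15, C)))
Add(Function('W')(-189, 124), Mul(-1, -19751)) = Add(Add(101, Mul(-15, 124)), Mul(-1, -19751)) = Add(Add(101, -1860), 19751) = Add(-1759, 19751) = 17992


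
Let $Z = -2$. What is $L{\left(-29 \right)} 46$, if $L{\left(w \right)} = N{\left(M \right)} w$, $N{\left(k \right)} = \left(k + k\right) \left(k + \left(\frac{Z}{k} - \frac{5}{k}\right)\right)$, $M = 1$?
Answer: $16008$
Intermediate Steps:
$N{\left(k \right)} = 2 k \left(k - \frac{7}{k}\right)$ ($N{\left(k \right)} = \left(k + k\right) \left(k - \frac{7}{k}\right) = 2 k \left(k - \frac{7}{k}\right)$)
$L{\left(w \right)} = - 12 w$ ($L{\left(w \right)} = \left(-14 + 2 \cdot 1^{2}\right) w = \left(-14 + 2 \cdot 1\right) w = \left(-14 + 2\right) w = - 12 w$)
$L{\left(-29 \right)} 46 = \left(-12\right) \left(-29\right) 46 = 348 \cdot 46 = 16008$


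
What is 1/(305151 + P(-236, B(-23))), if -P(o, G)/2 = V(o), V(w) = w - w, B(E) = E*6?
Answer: 1/305151 ≈ 3.2771e-6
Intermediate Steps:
B(E) = 6*E
V(w) = 0
P(o, G) = 0 (P(o, G) = -2*0 = 0)
1/(305151 + P(-236, B(-23))) = 1/(305151 + 0) = 1/305151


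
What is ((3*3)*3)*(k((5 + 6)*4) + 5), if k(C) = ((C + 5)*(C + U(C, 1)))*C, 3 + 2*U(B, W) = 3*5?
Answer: 2910735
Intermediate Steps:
U(B, W) = 6 (U(B, W) = -3/2 + (3*5)/2 = -3/2 + (1/2)*15 = -3/2 + 15/2 = 6)
k(C) = C*(5 + C)*(6 + C) (k(C) = ((C + 5)*(C + 6))*C = ((5 + C)*(6 + C))*C = C*(5 + C)*(6 + C))
((3*3)*3)*(k((5 + 6)*4) + 5) = ((3*3)*3)*(((5 + 6)*4)*(30 + ((5 + 6)*4)**2 + 11*((5 + 6)*4)) + 5) = (9*3)*((11*4)*(30 + (11*4)**2 + 11*(11*4)) + 5) = 27*(44*(30 + 44**2 + 11*44) + 5) = 27*(44*(30 + 1936 + 484) + 5) = 27*(44*2450 + 5) = 27*(107800 + 5) = 27*107805 = 2910735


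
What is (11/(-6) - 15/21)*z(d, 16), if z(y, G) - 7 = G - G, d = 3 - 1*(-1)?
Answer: -107/6 ≈ -17.833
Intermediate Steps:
d = 4 (d = 3 + 1 = 4)
z(y, G) = 7 (z(y, G) = 7 + (G - G) = 7 + 0 = 7)
(11/(-6) - 15/21)*z(d, 16) = (11/(-6) - 15/21)*7 = (11*(-⅙) - 15*1/21)*7 = (-11/6 - 5/7)*7 = -107/42*7 = -107/6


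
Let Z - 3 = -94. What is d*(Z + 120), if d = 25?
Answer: 725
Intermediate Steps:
Z = -91 (Z = 3 - 94 = -91)
d*(Z + 120) = 25*(-91 + 120) = 25*29 = 725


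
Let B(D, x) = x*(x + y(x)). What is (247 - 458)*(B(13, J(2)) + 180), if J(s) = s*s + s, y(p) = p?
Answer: -53172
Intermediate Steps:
J(s) = s + s² (J(s) = s² + s = s + s²)
B(D, x) = 2*x² (B(D, x) = x*(x + x) = x*(2*x) = 2*x²)
(247 - 458)*(B(13, J(2)) + 180) = (247 - 458)*(2*(2*(1 + 2))² + 180) = -211*(2*(2*3)² + 180) = -211*(2*6² + 180) = -211*(2*36 + 180) = -211*(72 + 180) = -211*252 = -53172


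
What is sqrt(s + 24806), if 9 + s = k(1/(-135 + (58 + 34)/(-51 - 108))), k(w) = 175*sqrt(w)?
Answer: sqrt(11523271262453 + 3772475*I*sqrt(3427563))/21557 ≈ 157.47 + 0.047721*I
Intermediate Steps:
s = -9 + 175*I*sqrt(3427563)/21557 (s = -9 + 175*sqrt(1/(-135 + (58 + 34)/(-51 - 108))) = -9 + 175*sqrt(1/(-135 + 92/(-159))) = -9 + 175*sqrt(1/(-135 + 92*(-1/159))) = -9 + 175*sqrt(1/(-135 - 92/159)) = -9 + 175*sqrt(1/(-21557/159)) = -9 + 175*sqrt(-159/21557) = -9 + 175*(I*sqrt(3427563)/21557) = -9 + 175*I*sqrt(3427563)/21557 ≈ -9.0 + 15.029*I)
sqrt(s + 24806) = sqrt((-9 + 175*I*sqrt(3427563)/21557) + 24806) = sqrt(24797 + 175*I*sqrt(3427563)/21557)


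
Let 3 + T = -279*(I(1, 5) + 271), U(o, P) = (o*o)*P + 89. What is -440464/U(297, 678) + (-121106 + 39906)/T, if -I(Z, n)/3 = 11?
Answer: 965396243456/794280710271 ≈ 1.2154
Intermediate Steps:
I(Z, n) = -33 (I(Z, n) = -3*11 = -33)
U(o, P) = 89 + P*o² (U(o, P) = o²*P + 89 = P*o² + 89 = 89 + P*o²)
T = -66405 (T = -3 - 279*(-33 + 271) = -3 - 279*238 = -3 - 66402 = -66405)
-440464/U(297, 678) + (-121106 + 39906)/T = -440464/(89 + 678*297²) + (-121106 + 39906)/(-66405) = -440464/(89 + 678*88209) - 81200*(-1/66405) = -440464/(89 + 59805702) + 16240/13281 = -440464/59805791 + 16240/13281 = 965396243456/794280710271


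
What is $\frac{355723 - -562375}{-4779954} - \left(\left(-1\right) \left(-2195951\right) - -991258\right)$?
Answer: $- \frac{7617356663242}{2389977} \approx -3.1872 \cdot 10^{6}$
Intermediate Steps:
$\frac{355723 - -562375}{-4779954} - \left(\left(-1\right) \left(-2195951\right) - -991258\right) = \left(355723 + 562375\right) \left(- \frac{1}{4779954}\right) - \left(2195951 + 991258\right) = 918098 \left(- \frac{1}{4779954}\right) - 3187209 = - \frac{459049}{2389977} - 3187209 = - \frac{7617356663242}{2389977}$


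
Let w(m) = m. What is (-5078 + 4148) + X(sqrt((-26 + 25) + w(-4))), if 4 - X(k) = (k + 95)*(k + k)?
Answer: -916 - 190*I*sqrt(5) ≈ -916.0 - 424.85*I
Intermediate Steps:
X(k) = 4 - 2*k*(95 + k) (X(k) = 4 - (k + 95)*(k + k) = 4 - (95 + k)*2*k = 4 - 2*k*(95 + k))
(-5078 + 4148) + X(sqrt((-26 + 25) + w(-4))) = (-5078 + 4148) + (4 - 190*sqrt((-26 + 25) - 4) - 2*(sqrt((-26 + 25) - 4))**2) = -930 + (4 - 190*sqrt(-1 - 4) - 2*(sqrt(-1 - 4))**2) = -930 + (4 - 190*I*sqrt(5) - 2*(sqrt(-5))**2) = -930 + (4 - 190*I*sqrt(5) - 2*(I*sqrt(5))**2) = -930 + (4 - 190*I*sqrt(5) - 2*(-5)) = -930 + (4 - 190*I*sqrt(5) + 10) = -930 + (14 - 190*I*sqrt(5)) = -916 - 190*I*sqrt(5)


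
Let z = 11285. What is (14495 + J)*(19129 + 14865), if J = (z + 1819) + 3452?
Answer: 1055547694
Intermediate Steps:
J = 16556 (J = (11285 + 1819) + 3452 = 13104 + 3452 = 16556)
(14495 + J)*(19129 + 14865) = (14495 + 16556)*(19129 + 14865) = 31051*33994 = 1055547694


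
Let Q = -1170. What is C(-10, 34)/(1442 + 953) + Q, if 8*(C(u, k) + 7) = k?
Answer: -11208611/9580 ≈ -1170.0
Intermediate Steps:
C(u, k) = -7 + k/8
C(-10, 34)/(1442 + 953) + Q = (-7 + (⅛)*34)/(1442 + 953) - 1170 = (-7 + 17/4)/2395 - 1170 = -11/4*1/2395 - 1170 = -11/9580 - 1170 = -11208611/9580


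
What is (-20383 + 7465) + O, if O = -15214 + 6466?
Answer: -21666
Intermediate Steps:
O = -8748
(-20383 + 7465) + O = (-20383 + 7465) - 8748 = -12918 - 8748 = -21666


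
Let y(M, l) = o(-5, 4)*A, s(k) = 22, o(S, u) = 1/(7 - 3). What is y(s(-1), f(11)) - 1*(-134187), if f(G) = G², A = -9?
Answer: 536739/4 ≈ 1.3418e+5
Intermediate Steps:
o(S, u) = ¼ (o(S, u) = 1/4 = ¼)
y(M, l) = -9/4 (y(M, l) = (¼)*(-9) = -9/4)
y(s(-1), f(11)) - 1*(-134187) = -9/4 - 1*(-134187) = -9/4 + 134187 = 536739/4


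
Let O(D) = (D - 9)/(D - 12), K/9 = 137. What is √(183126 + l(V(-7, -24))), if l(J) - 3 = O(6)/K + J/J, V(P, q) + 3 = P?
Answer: √123738011194/822 ≈ 427.94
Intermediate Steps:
K = 1233 (K = 9*137 = 1233)
V(P, q) = -3 + P
O(D) = (-9 + D)/(-12 + D)
l(J) = 9865/2466 (l(J) = 3 + (((-9 + 6)/(-12 + 6))/1233 + J/J) = 3 + ((-3/(-6))*(1/1233) + 1) = 3 + (-⅙*(-3)*(1/1233) + 1) = 3 + ((½)*(1/1233) + 1) = 3 + (1/2466 + 1) = 3 + 2467/2466 = 9865/2466)
√(183126 + l(V(-7, -24))) = √(183126 + 9865/2466) = √(451598581/2466) = √123738011194/822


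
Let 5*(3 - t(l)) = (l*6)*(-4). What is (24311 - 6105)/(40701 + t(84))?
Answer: 45515/102768 ≈ 0.44289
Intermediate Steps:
t(l) = 3 + 24*l/5 (t(l) = 3 - l*6*(-4)/5 = 3 - 6*l*(-4)/5 = 3 - (-24)*l/5 = 3 + 24*l/5)
(24311 - 6105)/(40701 + t(84)) = (24311 - 6105)/(40701 + (3 + (24/5)*84)) = 18206/(40701 + (3 + 2016/5)) = 18206/(40701 + 2031/5) = 18206/(205536/5) = 18206*(5/205536) = 45515/102768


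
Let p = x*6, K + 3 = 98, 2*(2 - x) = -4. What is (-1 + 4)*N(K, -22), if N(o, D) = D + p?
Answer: 6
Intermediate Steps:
x = 4 (x = 2 - 1/2*(-4) = 2 + 2 = 4)
K = 95 (K = -3 + 98 = 95)
p = 24 (p = 4*6 = 24)
N(o, D) = 24 + D (N(o, D) = D + 24 = 24 + D)
(-1 + 4)*N(K, -22) = (-1 + 4)*(24 - 22) = 3*2 = 6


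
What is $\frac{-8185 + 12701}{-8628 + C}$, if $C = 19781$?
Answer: $\frac{4516}{11153} \approx 0.40491$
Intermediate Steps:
$\frac{-8185 + 12701}{-8628 + C} = \frac{-8185 + 12701}{-8628 + 19781} = \frac{4516}{11153}$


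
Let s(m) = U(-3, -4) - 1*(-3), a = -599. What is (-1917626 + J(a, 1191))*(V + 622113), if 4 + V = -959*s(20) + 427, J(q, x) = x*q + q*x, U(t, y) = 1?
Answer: -2069207502800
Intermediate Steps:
J(q, x) = 2*q*x (J(q, x) = q*x + q*x = 2*q*x)
s(m) = 4 (s(m) = 1 - 1*(-3) = 1 + 3 = 4)
V = -3413 (V = -4 + (-959*4 + 427) = -4 + (-3836 + 427) = -4 - 3409 = -3413)
(-1917626 + J(a, 1191))*(V + 622113) = (-1917626 + 2*(-599)*1191)*(-3413 + 622113) = (-1917626 - 1426818)*618700 = -3344444*618700 = -2069207502800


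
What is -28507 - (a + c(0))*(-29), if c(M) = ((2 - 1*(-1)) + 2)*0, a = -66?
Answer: -30421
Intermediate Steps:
c(M) = 0 (c(M) = ((2 + 1) + 2)*0 = (3 + 2)*0 = 5*0 = 0)
-28507 - (a + c(0))*(-29) = -28507 - (-66 + 0)*(-29) = -28507 - (-66)*(-29) = -28507 - 1*1914 = -28507 - 1914 = -30421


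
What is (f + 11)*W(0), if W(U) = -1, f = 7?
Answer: -18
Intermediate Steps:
(f + 11)*W(0) = (7 + 11)*(-1) = 18*(-1) = -18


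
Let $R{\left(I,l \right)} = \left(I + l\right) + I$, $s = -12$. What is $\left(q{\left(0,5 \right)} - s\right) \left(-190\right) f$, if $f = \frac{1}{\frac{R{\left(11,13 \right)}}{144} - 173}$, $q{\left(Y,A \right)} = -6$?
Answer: $\frac{164160}{24877} \approx 6.5989$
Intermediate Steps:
$R{\left(I,l \right)} = l + 2 I$
$f = - \frac{144}{24877}$ ($f = \frac{1}{\frac{13 + 2 \cdot 11}{144} - 173} = \frac{1}{\left(13 + 22\right) \frac{1}{144} - 173} = \frac{1}{35 \cdot \frac{1}{144} - 173} = \frac{1}{\frac{35}{144} - 173} = \frac{1}{- \frac{24877}{144}} = - \frac{144}{24877} \approx -0.0057885$)
$\left(q{\left(0,5 \right)} - s\right) \left(-190\right) f = \left(-6 - -12\right) \left(-190\right) \left(- \frac{144}{24877}\right) = \left(-6 + 12\right) \left(-190\right) \left(- \frac{144}{24877}\right) = 6 \left(-190\right) \left(- \frac{144}{24877}\right) = \left(-1140\right) \left(- \frac{144}{24877}\right) = \frac{164160}{24877}$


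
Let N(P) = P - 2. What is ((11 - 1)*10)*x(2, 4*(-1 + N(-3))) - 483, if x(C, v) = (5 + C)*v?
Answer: -17283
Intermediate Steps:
N(P) = -2 + P
x(C, v) = v*(5 + C)
((11 - 1)*10)*x(2, 4*(-1 + N(-3))) - 483 = ((11 - 1)*10)*((4*(-1 + (-2 - 3)))*(5 + 2)) - 483 = (10*10)*((4*(-1 - 5))*7) - 483 = 100*((4*(-6))*7) - 483 = 100*(-24*7) - 483 = 100*(-168) - 483 = -16800 - 483 = -17283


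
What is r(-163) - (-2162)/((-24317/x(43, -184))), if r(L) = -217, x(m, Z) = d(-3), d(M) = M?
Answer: -5270303/24317 ≈ -216.73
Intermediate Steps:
x(m, Z) = -3
r(-163) - (-2162)/((-24317/x(43, -184))) = -217 - (-2162)/((-24317/(-3))) = -217 - (-2162)/((-24317*(-⅓))) = -217 - (-2162)/24317/3 = -217 - (-2162)*3/24317 = -217 - 1*(-6486/24317) = -217 + 6486/24317 = -5270303/24317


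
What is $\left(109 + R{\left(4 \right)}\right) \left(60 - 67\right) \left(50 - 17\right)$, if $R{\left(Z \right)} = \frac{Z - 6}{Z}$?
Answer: $- \frac{50127}{2} \approx -25064.0$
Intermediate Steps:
$R{\left(Z \right)} = \frac{-6 + Z}{Z}$
$\left(109 + R{\left(4 \right)}\right) \left(60 - 67\right) \left(50 - 17\right) = \left(109 + \frac{-6 + 4}{4}\right) \left(60 - 67\right) \left(50 - 17\right) = \left(109 + \frac{1}{4} \left(-2\right)\right) \left(\left(-7\right) 33\right) = \left(109 - \frac{1}{2}\right) \left(-231\right) = \frac{217}{2} \left(-231\right) = - \frac{50127}{2}$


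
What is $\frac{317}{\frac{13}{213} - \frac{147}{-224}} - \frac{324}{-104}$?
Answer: $\frac{56573481}{127114} \approx 445.06$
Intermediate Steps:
$\frac{317}{\frac{13}{213} - \frac{147}{-224}} - \frac{324}{-104} = \frac{317}{13 \cdot \frac{1}{213} - - \frac{21}{32}} - - \frac{81}{26} = \frac{317}{\frac{13}{213} + \frac{21}{32}} + \frac{81}{26} = \frac{317}{\frac{4889}{6816}} + \frac{81}{26} = 317 \cdot \frac{6816}{4889} + \frac{81}{26} = \frac{2160672}{4889} + \frac{81}{26} = \frac{56573481}{127114}$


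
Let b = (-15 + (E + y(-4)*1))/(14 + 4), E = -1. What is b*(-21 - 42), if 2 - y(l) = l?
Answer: 35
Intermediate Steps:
y(l) = 2 - l
b = -5/9 (b = (-15 + (-1 + (2 - 1*(-4))*1))/(14 + 4) = (-15 + (-1 + (2 + 4)*1))/18 = (-15 + (-1 + 6*1))*(1/18) = (-15 + (-1 + 6))*(1/18) = (-15 + 5)*(1/18) = -10*1/18 = -5/9 ≈ -0.55556)
b*(-21 - 42) = -5*(-21 - 42)/9 = -5/9*(-63) = 35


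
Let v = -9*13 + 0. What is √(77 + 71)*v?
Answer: -234*√37 ≈ -1423.4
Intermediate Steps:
v = -117 (v = -117 + 0 = -117)
√(77 + 71)*v = √(77 + 71)*(-117) = √148*(-117) = (2*√37)*(-117) = -234*√37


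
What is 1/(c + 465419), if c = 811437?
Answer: 1/1276856 ≈ 7.8317e-7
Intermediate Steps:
1/(c + 465419) = 1/(811437 + 465419) = 1/1276856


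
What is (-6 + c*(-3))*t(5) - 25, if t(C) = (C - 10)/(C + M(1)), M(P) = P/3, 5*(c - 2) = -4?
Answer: -16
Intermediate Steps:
c = 6/5 (c = 2 + (⅕)*(-4) = 2 - ⅘ = 6/5 ≈ 1.2000)
M(P) = P/3 (M(P) = P*(⅓) = P/3)
t(C) = (-10 + C)/(⅓ + C) (t(C) = (C - 10)/(C + (⅓)*1) = (-10 + C)/(C + ⅓) = (-10 + C)/(⅓ + C))
(-6 + c*(-3))*t(5) - 25 = (-6 + (6/5)*(-3))*(3*(-10 + 5)/(1 + 3*5)) - 25 = (-6 - 18/5)*(3*(-5)/(1 + 15)) - 25 = -144*(-5)/(5*16) - 25 = -48/5*(-15/16) - 25 = 9 - 25 = -16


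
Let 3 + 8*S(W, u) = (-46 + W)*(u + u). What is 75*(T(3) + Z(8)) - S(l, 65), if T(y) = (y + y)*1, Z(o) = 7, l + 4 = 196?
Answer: -11177/8 ≈ -1397.1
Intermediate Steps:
l = 192 (l = -4 + 196 = 192)
S(W, u) = -3/8 + u*(-46 + W)/4 (S(W, u) = -3/8 + ((-46 + W)*(u + u))/8 = -3/8 + ((-46 + W)*(2*u))/8 = -3/8 + (2*u*(-46 + W))/8 = -3/8 + u*(-46 + W)/4)
T(y) = 2*y (T(y) = (2*y)*1 = 2*y)
75*(T(3) + Z(8)) - S(l, 65) = 75*(2*3 + 7) - (-3/8 - 23/2*65 + (¼)*192*65) = 75*(6 + 7) - (-3/8 - 1495/2 + 3120) = 75*13 - 1*18977/8 = 975 - 18977/8 = -11177/8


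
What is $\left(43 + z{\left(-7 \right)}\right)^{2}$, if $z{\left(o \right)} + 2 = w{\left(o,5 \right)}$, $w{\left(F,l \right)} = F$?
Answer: $1156$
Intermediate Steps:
$z{\left(o \right)} = -2 + o$
$\left(43 + z{\left(-7 \right)}\right)^{2} = \left(43 - 9\right)^{2} = 34^{2} = 1156$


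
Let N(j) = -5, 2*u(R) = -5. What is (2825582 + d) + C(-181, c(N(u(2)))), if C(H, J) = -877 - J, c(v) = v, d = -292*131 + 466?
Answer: 2786924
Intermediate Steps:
u(R) = -5/2 (u(R) = (½)*(-5) = -5/2)
d = -37786 (d = -38252 + 466 = -37786)
(2825582 + d) + C(-181, c(N(u(2)))) = (2825582 - 37786) + (-877 - 1*(-5)) = 2787796 + (-877 + 5) = 2787796 - 872 = 2786924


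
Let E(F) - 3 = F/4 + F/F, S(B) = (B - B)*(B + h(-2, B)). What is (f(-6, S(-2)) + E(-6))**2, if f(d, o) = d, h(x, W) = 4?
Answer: 49/4 ≈ 12.250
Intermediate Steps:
S(B) = 0 (S(B) = (B - B)*(B + 4) = 0*(4 + B) = 0)
E(F) = 4 + F/4 (E(F) = 3 + (F/4 + F/F) = 3 + (F*(1/4) + 1) = 3 + (F/4 + 1) = 3 + (1 + F/4) = 4 + F/4)
(f(-6, S(-2)) + E(-6))**2 = (-6 + (4 + (1/4)*(-6)))**2 = (-6 + (4 - 3/2))**2 = (-6 + 5/2)**2 = (-7/2)**2 = 49/4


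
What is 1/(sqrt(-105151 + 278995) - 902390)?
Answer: -451195/407153769128 - 3*sqrt(4829)/407153769128 ≈ -1.1087e-6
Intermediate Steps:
1/(sqrt(-105151 + 278995) - 902390) = 1/(sqrt(173844) - 902390) = 1/(6*sqrt(4829) - 902390) = 1/(-902390 + 6*sqrt(4829))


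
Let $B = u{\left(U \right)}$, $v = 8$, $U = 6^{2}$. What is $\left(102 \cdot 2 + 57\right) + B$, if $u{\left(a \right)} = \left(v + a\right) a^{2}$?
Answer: $57285$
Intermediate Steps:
$U = 36$
$u{\left(a \right)} = a^{2} \left(8 + a\right)$ ($u{\left(a \right)} = \left(8 + a\right) a^{2} = a^{2} \left(8 + a\right)$)
$B = 57024$ ($B = 36^{2} \left(8 + 36\right) = 1296 \cdot 44 = 57024$)
$\left(102 \cdot 2 + 57\right) + B = \left(102 \cdot 2 + 57\right) + 57024 = \left(204 + 57\right) + 57024 = 261 + 57024 = 57285$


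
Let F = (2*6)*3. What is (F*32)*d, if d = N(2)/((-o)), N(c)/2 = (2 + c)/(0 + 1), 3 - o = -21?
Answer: -384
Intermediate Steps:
o = 24 (o = 3 - 1*(-21) = 3 + 21 = 24)
F = 36 (F = 12*3 = 36)
N(c) = 4 + 2*c (N(c) = 2*((2 + c)/(0 + 1)) = 2*((2 + c)/1) = 2*((2 + c)*1) = 2*(2 + c) = 4 + 2*c)
d = -1/3 (d = (4 + 2*2)/((-1*24)) = (4 + 4)/(-24) = 8*(-1/24) = -1/3 ≈ -0.33333)
(F*32)*d = (36*32)*(-1/3) = 1152*(-1/3) = -384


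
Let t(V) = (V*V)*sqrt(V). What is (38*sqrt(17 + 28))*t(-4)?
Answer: 3648*I*sqrt(5) ≈ 8157.2*I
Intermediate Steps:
t(V) = V**(5/2) (t(V) = V**2*sqrt(V) = V**(5/2))
(38*sqrt(17 + 28))*t(-4) = (38*sqrt(17 + 28))*(-4)**(5/2) = (38*sqrt(45))*(32*I) = (38*(3*sqrt(5)))*(32*I) = (114*sqrt(5))*(32*I) = 3648*I*sqrt(5)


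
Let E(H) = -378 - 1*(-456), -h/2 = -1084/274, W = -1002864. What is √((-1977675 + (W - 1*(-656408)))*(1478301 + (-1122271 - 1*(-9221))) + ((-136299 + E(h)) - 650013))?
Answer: I*√848891958115 ≈ 9.2135e+5*I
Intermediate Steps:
h = 1084/137 (h = -(-2168)/274 = -2*(-542/137) = 1084/137 ≈ 7.9124)
E(H) = 78 (E(H) = -378 + 456 = 78)
√((-1977675 + (W - 1*(-656408)))*(1478301 + (-1122271 - 1*(-9221))) + ((-136299 + E(h)) - 650013)) = √((-1977675 + (-1002864 - 1*(-656408)))*(1478301 + (-1122271 - 1*(-9221))) + ((-136299 + 78) - 650013)) = √((-1977675 + (-1002864 + 656408))*(1478301 + (-1122271 + 9221)) + (-136221 - 650013)) = √((-1977675 - 346456)*(1478301 - 1113050) - 786234) = √(-2324131*365251 - 786234) = √(-848891171881 - 786234) = √(-848891958115) = I*√848891958115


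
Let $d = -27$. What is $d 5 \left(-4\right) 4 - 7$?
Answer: $2153$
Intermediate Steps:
$d 5 \left(-4\right) 4 - 7 = - 27 \cdot 5 \left(-4\right) 4 - 7 = - 27 \left(\left(-20\right) 4\right) - 7 = \left(-27\right) \left(-80\right) - 7 = 2160 - 7 = 2153$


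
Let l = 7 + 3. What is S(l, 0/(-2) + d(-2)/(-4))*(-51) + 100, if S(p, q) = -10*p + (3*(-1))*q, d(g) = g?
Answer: 10553/2 ≈ 5276.5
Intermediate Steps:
l = 10
S(p, q) = -10*p - 3*q
S(l, 0/(-2) + d(-2)/(-4))*(-51) + 100 = (-10*10 - 3*(0/(-2) - 2/(-4)))*(-51) + 100 = (-100 - 3*(0*(-1/2) - 2*(-1/4)))*(-51) + 100 = (-100 - 3*(0 + 1/2))*(-51) + 100 = (-100 - 3*1/2)*(-51) + 100 = (-100 - 3/2)*(-51) + 100 = -203/2*(-51) + 100 = 10353/2 + 100 = 10553/2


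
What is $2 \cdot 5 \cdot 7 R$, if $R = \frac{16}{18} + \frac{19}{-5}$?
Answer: $- \frac{1834}{9} \approx -203.78$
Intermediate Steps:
$R = - \frac{131}{45}$ ($R = 16 \cdot \frac{1}{18} + 19 \left(- \frac{1}{5}\right) = \frac{8}{9} - \frac{19}{5} = - \frac{131}{45} \approx -2.9111$)
$2 \cdot 5 \cdot 7 R = 2 \cdot 5 \cdot 7 \left(- \frac{131}{45}\right) = 10 \cdot 7 \left(- \frac{131}{45}\right) = 70 \left(- \frac{131}{45}\right) = - \frac{1834}{9}$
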